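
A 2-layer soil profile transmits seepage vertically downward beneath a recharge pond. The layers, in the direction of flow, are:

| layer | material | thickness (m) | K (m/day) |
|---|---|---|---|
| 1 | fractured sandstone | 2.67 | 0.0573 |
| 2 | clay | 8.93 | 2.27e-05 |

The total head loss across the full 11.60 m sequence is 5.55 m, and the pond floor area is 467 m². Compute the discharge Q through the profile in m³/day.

Flow is perpendicular to layering, so the layers act in series and the equivalent K is the thickness-weighted harmonic mean.
Total thickness L = 2.67 + 8.93 = 11.60 m.
Σ(b_i/K_i) = 2.67/0.0573 + 8.93/2.27e-05 = 3.934e+05 d.
K_eq = L / Σ(b_i/K_i) = 11.60 / 3.934e+05 = 2.948e-05 m/day.
Q = K_eq · A · (Δh/L) = 2.948e-05 × 467 × (5.55/11.60) = 0.006588 m³/day.

0.00659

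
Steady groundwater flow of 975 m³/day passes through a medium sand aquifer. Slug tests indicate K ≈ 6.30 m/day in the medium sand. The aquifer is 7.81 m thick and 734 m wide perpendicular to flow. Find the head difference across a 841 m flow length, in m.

22.7

Cross-sectional area A = 734 × 7.81 = 5733 m².
From Q = K·A·i, i = Q / (K·A) = 975 / (6.300 × 5733) = 0.02700.
Head loss Δh = i · L = 0.02700 × 841 = 22.70 m.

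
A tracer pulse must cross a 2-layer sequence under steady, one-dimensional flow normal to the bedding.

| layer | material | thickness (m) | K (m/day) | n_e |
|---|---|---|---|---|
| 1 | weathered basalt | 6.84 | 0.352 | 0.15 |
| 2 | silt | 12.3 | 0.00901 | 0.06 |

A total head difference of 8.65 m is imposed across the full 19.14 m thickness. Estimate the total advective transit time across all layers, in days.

282

With flow normal to the layers, continuity requires the same specific discharge q through every layer.
Σ(b_i/K_i) = 6.84/0.352 + 12.3/0.00901 = 1385 d.
q = Δh / Σ(b_i/K_i) = 8.65 / 1385 = 0.006247 m/day.
In each layer the seepage velocity is v_i = q/n_i, so the layer transit time is t_i = b_i·n_i / q:
  layer 1 (weathered basalt): t_1 = 6.84 × 0.15 / 0.006247 = 164.2 d
  layer 2 (silt): t_2 = 12.3 × 0.06 / 0.006247 = 118.1 d
Total t = Σ t_i = 282.4 days.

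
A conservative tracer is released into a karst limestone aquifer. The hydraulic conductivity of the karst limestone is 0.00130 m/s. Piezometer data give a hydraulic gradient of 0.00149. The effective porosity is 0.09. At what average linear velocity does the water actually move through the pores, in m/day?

1.86

Convert K: 0.00130 m/s × 86400 = 112.3 m/day.
Hydraulic gradient i = 0.00149.
Darcy flux q = K · i = 112.3 × 0.001490 = 0.1674 m/day.
Seepage velocity v = q / n_e = 0.1674 / 0.09 = 1.860 m/day.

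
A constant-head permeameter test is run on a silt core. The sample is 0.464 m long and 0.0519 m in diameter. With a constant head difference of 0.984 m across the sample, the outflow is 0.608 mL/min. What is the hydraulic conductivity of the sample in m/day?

Cross-sectional area A = π·(d/2)² = π × (0.0519/2)² = 0.002116 m².
Convert discharge: 0.608 mL/min = 1.013e-08 m³/s.
Darcy's law rearranged: K = Q·L / (A·Δh) = 1.013e-08 × 0.464 / (0.002116 × 0.984) = 2.259e-06 m/s = 0.1951 m/day.

0.195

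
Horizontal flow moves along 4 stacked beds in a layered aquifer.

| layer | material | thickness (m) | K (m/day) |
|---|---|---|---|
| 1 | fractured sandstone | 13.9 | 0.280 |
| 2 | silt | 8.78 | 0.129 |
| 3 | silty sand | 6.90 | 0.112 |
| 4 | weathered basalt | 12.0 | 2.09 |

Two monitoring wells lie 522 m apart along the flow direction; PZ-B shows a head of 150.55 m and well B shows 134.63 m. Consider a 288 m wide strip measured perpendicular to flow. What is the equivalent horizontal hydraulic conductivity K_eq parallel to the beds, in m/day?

Flow is parallel to layering, so each bed carries its own Darcy discharge and the transmissivities add.
Σ(K_i·b_i) = 0.280×13.9 + 0.129×8.78 + 0.112×6.90 + 2.09×12.0 = 30.88 m²/day.
Total thickness b = 41.58 m, so K_eq = Σ(K_i·b_i)/b = 0.7426 m/day.

0.743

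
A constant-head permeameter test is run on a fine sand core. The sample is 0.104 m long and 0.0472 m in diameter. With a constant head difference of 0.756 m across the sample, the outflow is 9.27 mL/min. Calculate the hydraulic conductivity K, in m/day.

Cross-sectional area A = π·(d/2)² = π × (0.0472/2)² = 0.001750 m².
Convert discharge: 9.27 mL/min = 1.545e-07 m³/s.
Darcy's law rearranged: K = Q·L / (A·Δh) = 1.545e-07 × 0.104 / (0.001750 × 0.756) = 1.215e-05 m/s = 1.049 m/day.

1.05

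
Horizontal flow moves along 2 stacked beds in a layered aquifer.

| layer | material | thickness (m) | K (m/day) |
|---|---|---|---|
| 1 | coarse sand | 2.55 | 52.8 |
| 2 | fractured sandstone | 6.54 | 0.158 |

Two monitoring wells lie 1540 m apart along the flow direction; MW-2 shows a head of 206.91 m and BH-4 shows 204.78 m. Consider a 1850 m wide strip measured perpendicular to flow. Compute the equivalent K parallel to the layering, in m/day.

14.9

Flow is parallel to layering, so each bed carries its own Darcy discharge and the transmissivities add.
Σ(K_i·b_i) = 52.8×2.55 + 0.158×6.54 = 135.7 m²/day.
Total thickness b = 9.090 m, so K_eq = Σ(K_i·b_i)/b = 14.93 m/day.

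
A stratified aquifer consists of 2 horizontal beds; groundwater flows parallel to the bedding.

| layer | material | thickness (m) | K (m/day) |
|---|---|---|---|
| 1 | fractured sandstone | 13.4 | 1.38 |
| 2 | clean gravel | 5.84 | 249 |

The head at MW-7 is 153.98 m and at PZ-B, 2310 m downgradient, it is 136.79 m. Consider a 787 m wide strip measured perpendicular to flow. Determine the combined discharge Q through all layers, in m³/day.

Flow is parallel to layering, so each bed carries its own Darcy discharge and the transmissivities add.
Σ(K_i·b_i) = 1.38×13.4 + 249×5.84 = 1473 m²/day.
Hydraulic gradient i = (153.98 − 136.79) / 2310 = 17.19 / 2310 = 0.007442.
Q = Σ(K_i·b_i) · W · i = 1473 × 787 × 0.007442 = 8625 m³/day.

8620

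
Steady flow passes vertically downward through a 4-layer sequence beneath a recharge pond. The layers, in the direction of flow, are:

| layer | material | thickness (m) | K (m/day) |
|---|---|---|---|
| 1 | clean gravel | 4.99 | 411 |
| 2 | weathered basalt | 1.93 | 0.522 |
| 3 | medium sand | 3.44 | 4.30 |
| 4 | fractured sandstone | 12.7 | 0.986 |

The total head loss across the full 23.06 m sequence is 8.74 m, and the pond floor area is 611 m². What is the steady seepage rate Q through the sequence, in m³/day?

307

Flow is perpendicular to layering, so the layers act in series and the equivalent K is the thickness-weighted harmonic mean.
Total thickness L = 4.99 + 1.93 + 3.44 + 12.7 = 23.06 m.
Σ(b_i/K_i) = 4.99/411 + 1.93/0.522 + 3.44/4.30 + 12.7/0.986 = 17.39 d.
K_eq = L / Σ(b_i/K_i) = 23.06 / 17.39 = 1.326 m/day.
Q = K_eq · A · (Δh/L) = 1.326 × 611 × (8.74/23.06) = 307.1 m³/day.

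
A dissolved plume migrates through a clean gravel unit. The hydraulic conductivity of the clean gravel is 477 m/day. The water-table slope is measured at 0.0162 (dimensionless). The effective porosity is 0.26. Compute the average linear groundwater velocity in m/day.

29.7

Hydraulic gradient i = 0.0162.
Darcy flux q = K · i = 477.0 × 0.01620 = 7.727 m/day.
Seepage velocity v = q / n_e = 7.727 / 0.26 = 29.72 m/day.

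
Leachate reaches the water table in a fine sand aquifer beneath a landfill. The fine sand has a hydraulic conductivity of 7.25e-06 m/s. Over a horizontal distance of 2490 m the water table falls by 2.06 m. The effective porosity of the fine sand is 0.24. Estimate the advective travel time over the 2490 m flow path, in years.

3160

Convert K: 7.25e-06 m/s × 86400 = 0.6264 m/day.
Hydraulic gradient i = Δh / L = 2.06 / 2490 = 0.0008273.
Darcy flux q = K · i = 0.6264 × 0.0008273 = 0.0005182 m/day.
Seepage velocity v = q / n_e = 0.0005182 / 0.24 = 0.002159 m/day.
Travel time t = L / v = 2490 / 0.002159 = 1.153e+06 days = 3157 years.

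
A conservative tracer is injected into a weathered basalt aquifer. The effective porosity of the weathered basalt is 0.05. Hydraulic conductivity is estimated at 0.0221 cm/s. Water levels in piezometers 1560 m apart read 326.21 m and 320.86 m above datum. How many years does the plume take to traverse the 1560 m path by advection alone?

Convert K: 0.0221 cm/s × 864 = 19.09 m/day.
Hydraulic gradient i = (326.21 − 320.86) / 1560 = 5.35 / 1560 = 0.003429.
Darcy flux q = K · i = 19.09 × 0.003429 = 0.06548 m/day.
Seepage velocity v = q / n_e = 0.06548 / 0.05 = 1.310 m/day.
Travel time t = L / v = 1560 / 1.310 = 1191 days = 3.261 years.

3.26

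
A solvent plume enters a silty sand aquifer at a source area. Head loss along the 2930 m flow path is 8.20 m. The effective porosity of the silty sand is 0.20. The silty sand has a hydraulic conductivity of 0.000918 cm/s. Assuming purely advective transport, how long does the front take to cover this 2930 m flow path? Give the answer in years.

723

Convert K: 0.000918 cm/s × 864 = 0.7932 m/day.
Hydraulic gradient i = Δh / L = 8.20 / 2930 = 0.002799.
Darcy flux q = K · i = 0.7932 × 0.002799 = 0.002220 m/day.
Seepage velocity v = q / n_e = 0.002220 / 0.20 = 0.01110 m/day.
Travel time t = L / v = 2930 / 0.01110 = 2.640e+05 days = 722.8 years.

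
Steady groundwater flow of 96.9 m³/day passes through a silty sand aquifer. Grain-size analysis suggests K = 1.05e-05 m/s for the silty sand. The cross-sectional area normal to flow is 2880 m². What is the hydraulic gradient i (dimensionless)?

0.0371

Convert K: 1.05e-05 m/s × 86400 = 0.9072 m/day.
From Q = K·A·i, i = Q / (K·A) = 96.9 / (0.9072 × 2880) = 0.03709.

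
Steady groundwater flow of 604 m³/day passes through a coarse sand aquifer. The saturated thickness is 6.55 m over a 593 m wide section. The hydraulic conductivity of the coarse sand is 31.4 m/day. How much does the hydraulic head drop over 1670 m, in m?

8.27

Cross-sectional area A = 593 × 6.55 = 3884 m².
From Q = K·A·i, i = Q / (K·A) = 604 / (31.40 × 3884) = 0.004952.
Head loss Δh = i · L = 0.004952 × 1670 = 8.270 m.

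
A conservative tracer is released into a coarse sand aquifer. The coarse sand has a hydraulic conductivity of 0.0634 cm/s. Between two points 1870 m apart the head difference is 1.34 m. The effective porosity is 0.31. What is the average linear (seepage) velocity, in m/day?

Convert K: 0.0634 cm/s × 864 = 54.78 m/day.
Hydraulic gradient i = Δh / L = 1.34 / 1870 = 0.0007166.
Darcy flux q = K · i = 54.78 × 0.0007166 = 0.03925 m/day.
Seepage velocity v = q / n_e = 0.03925 / 0.31 = 0.1266 m/day.

0.127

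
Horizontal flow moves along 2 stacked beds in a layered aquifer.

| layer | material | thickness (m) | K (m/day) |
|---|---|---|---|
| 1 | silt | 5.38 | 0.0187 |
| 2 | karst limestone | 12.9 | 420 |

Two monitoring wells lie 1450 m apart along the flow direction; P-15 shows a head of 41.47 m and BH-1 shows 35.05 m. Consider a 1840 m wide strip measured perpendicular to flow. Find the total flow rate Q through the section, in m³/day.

Flow is parallel to layering, so each bed carries its own Darcy discharge and the transmissivities add.
Σ(K_i·b_i) = 0.0187×5.38 + 420×12.9 = 5418 m²/day.
Hydraulic gradient i = (41.47 − 35.05) / 1450 = 6.42 / 1450 = 0.004428.
Q = Σ(K_i·b_i) · W · i = 5418 × 1840 × 0.004428 = 44140 m³/day.

44100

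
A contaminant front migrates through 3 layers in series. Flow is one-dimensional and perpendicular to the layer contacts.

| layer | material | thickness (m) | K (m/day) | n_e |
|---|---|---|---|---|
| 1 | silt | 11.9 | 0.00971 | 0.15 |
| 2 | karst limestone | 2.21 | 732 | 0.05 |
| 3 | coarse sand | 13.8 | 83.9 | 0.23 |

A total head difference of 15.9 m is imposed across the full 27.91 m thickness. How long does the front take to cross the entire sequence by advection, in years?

1.07

With flow normal to the layers, continuity requires the same specific discharge q through every layer.
Σ(b_i/K_i) = 11.9/0.00971 + 2.21/732 + 13.8/83.9 = 1226 d.
q = Δh / Σ(b_i/K_i) = 15.9 / 1226 = 0.01297 m/day.
In each layer the seepage velocity is v_i = q/n_i, so the layer transit time is t_i = b_i·n_i / q:
  layer 1 (silt): t_1 = 11.9 × 0.15 / 0.01297 = 137.6 d
  layer 2 (karst limestone): t_2 = 2.21 × 0.05 / 0.01297 = 8.518 d
  layer 3 (coarse sand): t_3 = 13.8 × 0.23 / 0.01297 = 244.7 d
Total t = Σ t_i = 390.8 days = 1.070 years.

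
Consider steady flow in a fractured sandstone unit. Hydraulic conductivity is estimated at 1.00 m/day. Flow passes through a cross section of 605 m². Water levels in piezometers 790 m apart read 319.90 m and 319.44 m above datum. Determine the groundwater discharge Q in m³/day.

Hydraulic gradient i = (319.90 − 319.44) / 790 = 0.46 / 790 = 0.0005823.
Darcy's law: Q = K · A · i = 1.000 × 605.0 × 0.0005823 = 0.3523 m³/day.

0.352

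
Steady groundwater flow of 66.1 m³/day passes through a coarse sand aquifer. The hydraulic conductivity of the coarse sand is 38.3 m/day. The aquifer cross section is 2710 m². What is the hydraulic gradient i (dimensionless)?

0.000637

From Q = K·A·i, i = Q / (K·A) = 66.1 / (38.30 × 2710) = 0.0006368.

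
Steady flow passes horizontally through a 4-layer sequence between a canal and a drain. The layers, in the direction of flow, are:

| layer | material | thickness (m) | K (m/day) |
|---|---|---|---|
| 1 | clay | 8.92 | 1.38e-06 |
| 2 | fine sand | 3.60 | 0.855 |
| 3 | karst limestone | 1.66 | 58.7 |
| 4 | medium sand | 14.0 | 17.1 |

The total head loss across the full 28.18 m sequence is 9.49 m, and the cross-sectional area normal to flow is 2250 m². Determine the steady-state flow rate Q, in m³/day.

0.00330

Flow is perpendicular to layering, so the layers act in series and the equivalent K is the thickness-weighted harmonic mean.
Total thickness L = 8.92 + 3.60 + 1.66 + 14.0 = 28.18 m.
Σ(b_i/K_i) = 8.92/1.38e-06 + 3.60/0.855 + 1.66/58.7 + 14.0/17.1 = 6.464e+06 d.
K_eq = L / Σ(b_i/K_i) = 28.18 / 6.464e+06 = 4.360e-06 m/day.
Q = K_eq · A · (Δh/L) = 4.360e-06 × 2250 × (9.49/28.18) = 0.003303 m³/day.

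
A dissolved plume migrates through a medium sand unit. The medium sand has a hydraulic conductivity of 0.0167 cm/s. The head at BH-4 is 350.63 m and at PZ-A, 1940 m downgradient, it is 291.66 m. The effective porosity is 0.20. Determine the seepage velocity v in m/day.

Convert K: 0.0167 cm/s × 864 = 14.43 m/day.
Hydraulic gradient i = (350.63 − 291.66) / 1940 = 58.97 / 1940 = 0.03040.
Darcy flux q = K · i = 14.43 × 0.03040 = 0.4386 m/day.
Seepage velocity v = q / n_e = 0.4386 / 0.20 = 2.193 m/day.

2.19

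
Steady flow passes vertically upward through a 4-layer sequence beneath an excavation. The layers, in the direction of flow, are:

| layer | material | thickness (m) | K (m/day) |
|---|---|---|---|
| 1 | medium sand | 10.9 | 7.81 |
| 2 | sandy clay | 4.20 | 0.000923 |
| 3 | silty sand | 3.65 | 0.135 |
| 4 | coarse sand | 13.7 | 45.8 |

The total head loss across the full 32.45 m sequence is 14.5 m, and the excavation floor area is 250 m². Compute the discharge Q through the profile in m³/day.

Flow is perpendicular to layering, so the layers act in series and the equivalent K is the thickness-weighted harmonic mean.
Total thickness L = 10.9 + 4.20 + 3.65 + 13.7 = 32.45 m.
Σ(b_i/K_i) = 10.9/7.81 + 4.20/0.000923 + 3.65/0.135 + 13.7/45.8 = 4579 d.
K_eq = L / Σ(b_i/K_i) = 32.45 / 4579 = 0.007087 m/day.
Q = K_eq · A · (Δh/L) = 0.007087 × 250 × (14.5/32.45) = 0.7916 m³/day.

0.792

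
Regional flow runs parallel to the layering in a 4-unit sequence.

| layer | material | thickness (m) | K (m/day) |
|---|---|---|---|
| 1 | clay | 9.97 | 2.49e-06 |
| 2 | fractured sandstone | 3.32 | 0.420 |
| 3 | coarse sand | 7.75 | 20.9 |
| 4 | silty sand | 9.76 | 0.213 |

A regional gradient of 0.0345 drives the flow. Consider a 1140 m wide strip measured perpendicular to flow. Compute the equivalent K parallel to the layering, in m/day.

Flow is parallel to layering, so each bed carries its own Darcy discharge and the transmissivities add.
Σ(K_i·b_i) = 2.49e-06×9.97 + 0.420×3.32 + 20.9×7.75 + 0.213×9.76 = 165.4 m²/day.
Total thickness b = 30.80 m, so K_eq = Σ(K_i·b_i)/b = 5.372 m/day.

5.37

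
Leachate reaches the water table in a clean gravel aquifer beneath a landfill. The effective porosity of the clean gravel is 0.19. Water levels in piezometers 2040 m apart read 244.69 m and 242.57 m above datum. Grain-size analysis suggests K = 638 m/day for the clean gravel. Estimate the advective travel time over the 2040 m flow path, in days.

585

Hydraulic gradient i = (244.69 − 242.57) / 2040 = 2.12 / 2040 = 0.001039.
Darcy flux q = K · i = 638.0 × 0.001039 = 0.6630 m/day.
Seepage velocity v = q / n_e = 0.6630 / 0.19 = 3.490 m/day.
Travel time t = L / v = 2040 / 3.490 = 584.6 days.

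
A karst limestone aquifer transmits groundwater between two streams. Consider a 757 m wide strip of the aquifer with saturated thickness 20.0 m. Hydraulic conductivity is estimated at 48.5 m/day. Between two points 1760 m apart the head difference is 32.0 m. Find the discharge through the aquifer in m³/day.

13400

Cross-sectional area A = 757 × 20.0 = 15140 m².
Hydraulic gradient i = Δh / L = 32.0 / 1760 = 0.01818.
Darcy's law: Q = K · A · i = 48.50 × 15140 × 0.01818 = 13351 m³/day.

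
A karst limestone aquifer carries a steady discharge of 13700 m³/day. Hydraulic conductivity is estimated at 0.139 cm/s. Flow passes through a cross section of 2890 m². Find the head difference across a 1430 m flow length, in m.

56.4

Convert K: 0.139 cm/s × 864 = 120.1 m/day.
From Q = K·A·i, i = Q / (K·A) = 13700 / (120.1 × 2890) = 0.03947.
Head loss Δh = i · L = 0.03947 × 1430 = 56.45 m.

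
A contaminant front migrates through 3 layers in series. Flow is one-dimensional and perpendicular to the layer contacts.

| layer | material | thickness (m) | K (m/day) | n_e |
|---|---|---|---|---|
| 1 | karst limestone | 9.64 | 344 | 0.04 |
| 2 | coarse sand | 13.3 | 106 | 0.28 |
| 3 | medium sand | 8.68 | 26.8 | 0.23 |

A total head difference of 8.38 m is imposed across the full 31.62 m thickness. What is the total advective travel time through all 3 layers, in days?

0.348

With flow normal to the layers, continuity requires the same specific discharge q through every layer.
Σ(b_i/K_i) = 9.64/344 + 13.3/106 + 8.68/26.8 = 0.4774 d.
q = Δh / Σ(b_i/K_i) = 8.38 / 0.4774 = 17.55 m/day.
In each layer the seepage velocity is v_i = q/n_i, so the layer transit time is t_i = b_i·n_i / q:
  layer 1 (karst limestone): t_1 = 9.64 × 0.04 / 17.55 = 0.02197 d
  layer 2 (coarse sand): t_2 = 13.3 × 0.28 / 17.55 = 0.2121 d
  layer 3 (medium sand): t_3 = 8.68 × 0.23 / 17.55 = 0.1137 d
Total t = Σ t_i = 0.3478 days.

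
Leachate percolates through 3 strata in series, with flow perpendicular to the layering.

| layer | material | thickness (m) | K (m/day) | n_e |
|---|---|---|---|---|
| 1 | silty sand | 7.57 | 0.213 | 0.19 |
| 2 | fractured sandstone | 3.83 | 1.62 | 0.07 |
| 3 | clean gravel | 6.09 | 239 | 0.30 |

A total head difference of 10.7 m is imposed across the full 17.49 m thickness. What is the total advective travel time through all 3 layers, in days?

12.5

With flow normal to the layers, continuity requires the same specific discharge q through every layer.
Σ(b_i/K_i) = 7.57/0.213 + 3.83/1.62 + 6.09/239 = 37.93 d.
q = Δh / Σ(b_i/K_i) = 10.7 / 37.93 = 0.2821 m/day.
In each layer the seepage velocity is v_i = q/n_i, so the layer transit time is t_i = b_i·n_i / q:
  layer 1 (silty sand): t_1 = 7.57 × 0.19 / 0.2821 = 5.099 d
  layer 2 (fractured sandstone): t_2 = 3.83 × 0.07 / 0.2821 = 0.9504 d
  layer 3 (clean gravel): t_3 = 6.09 × 0.30 / 0.2821 = 6.476 d
Total t = Σ t_i = 12.53 days.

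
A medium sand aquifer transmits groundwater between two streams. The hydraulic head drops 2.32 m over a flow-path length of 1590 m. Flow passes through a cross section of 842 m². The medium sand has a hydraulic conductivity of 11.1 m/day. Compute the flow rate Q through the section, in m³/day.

13.6

Hydraulic gradient i = Δh / L = 2.32 / 1590 = 0.001459.
Darcy's law: Q = K · A · i = 11.10 × 842.0 × 0.001459 = 13.64 m³/day.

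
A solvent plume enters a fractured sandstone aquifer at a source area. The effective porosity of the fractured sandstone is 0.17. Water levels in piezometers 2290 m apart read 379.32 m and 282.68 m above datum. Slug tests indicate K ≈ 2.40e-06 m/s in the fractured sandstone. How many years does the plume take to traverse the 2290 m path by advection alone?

Convert K: 2.40e-06 m/s × 86400 = 0.2074 m/day.
Hydraulic gradient i = (379.32 − 282.68) / 2290 = 96.64 / 2290 = 0.04220.
Darcy flux q = K · i = 0.2074 × 0.04220 = 0.008751 m/day.
Seepage velocity v = q / n_e = 0.008751 / 0.17 = 0.05148 m/day.
Travel time t = L / v = 2290 / 0.05148 = 44487 days = 121.8 years.

122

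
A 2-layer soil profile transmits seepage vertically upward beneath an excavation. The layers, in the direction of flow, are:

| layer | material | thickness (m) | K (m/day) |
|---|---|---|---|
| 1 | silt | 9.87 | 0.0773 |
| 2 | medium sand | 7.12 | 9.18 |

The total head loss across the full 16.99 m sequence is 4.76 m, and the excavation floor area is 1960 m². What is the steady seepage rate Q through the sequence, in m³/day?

72.6

Flow is perpendicular to layering, so the layers act in series and the equivalent K is the thickness-weighted harmonic mean.
Total thickness L = 9.87 + 7.12 = 16.99 m.
Σ(b_i/K_i) = 9.87/0.0773 + 7.12/9.18 = 128.5 d.
K_eq = L / Σ(b_i/K_i) = 16.99 / 128.5 = 0.1323 m/day.
Q = K_eq · A · (Δh/L) = 0.1323 × 1960 × (4.76/16.99) = 72.63 m³/day.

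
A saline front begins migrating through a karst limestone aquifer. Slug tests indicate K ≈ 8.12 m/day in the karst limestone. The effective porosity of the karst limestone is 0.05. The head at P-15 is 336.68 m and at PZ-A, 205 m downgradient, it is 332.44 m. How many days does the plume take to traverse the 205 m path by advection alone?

Hydraulic gradient i = (336.68 − 332.44) / 205 = 4.24 / 205 = 0.02068.
Darcy flux q = K · i = 8.120 × 0.02068 = 0.1679 m/day.
Seepage velocity v = q / n_e = 0.1679 / 0.05 = 3.359 m/day.
Travel time t = L / v = 205 / 3.359 = 61.03 days.

61.0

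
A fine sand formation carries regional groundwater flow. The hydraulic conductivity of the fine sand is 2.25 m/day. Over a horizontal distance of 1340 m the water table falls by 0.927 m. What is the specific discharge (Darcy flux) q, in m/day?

Hydraulic gradient i = Δh / L = 0.927 / 1340 = 0.0006918.
Specific discharge q = K · i = 2.250 × 0.0006918 = 0.001557 m/day.

0.00156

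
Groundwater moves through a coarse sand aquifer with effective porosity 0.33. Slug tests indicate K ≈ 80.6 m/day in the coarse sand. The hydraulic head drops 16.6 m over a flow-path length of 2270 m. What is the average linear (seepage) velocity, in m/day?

Hydraulic gradient i = Δh / L = 16.6 / 2270 = 0.007313.
Darcy flux q = K · i = 80.60 × 0.007313 = 0.5894 m/day.
Seepage velocity v = q / n_e = 0.5894 / 0.33 = 1.786 m/day.

1.79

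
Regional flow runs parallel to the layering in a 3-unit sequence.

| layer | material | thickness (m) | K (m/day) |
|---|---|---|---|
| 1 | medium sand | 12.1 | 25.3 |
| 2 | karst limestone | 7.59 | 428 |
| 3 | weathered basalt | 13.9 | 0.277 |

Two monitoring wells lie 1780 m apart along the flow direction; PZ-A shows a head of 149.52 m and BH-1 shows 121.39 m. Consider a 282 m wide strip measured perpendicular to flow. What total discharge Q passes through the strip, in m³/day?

Flow is parallel to layering, so each bed carries its own Darcy discharge and the transmissivities add.
Σ(K_i·b_i) = 25.3×12.1 + 428×7.59 + 0.277×13.9 = 3559 m²/day.
Hydraulic gradient i = (149.52 − 121.39) / 1780 = 28.13 / 1780 = 0.01580.
Q = Σ(K_i·b_i) · W · i = 3559 × 282 × 0.01580 = 15859 m³/day.

15900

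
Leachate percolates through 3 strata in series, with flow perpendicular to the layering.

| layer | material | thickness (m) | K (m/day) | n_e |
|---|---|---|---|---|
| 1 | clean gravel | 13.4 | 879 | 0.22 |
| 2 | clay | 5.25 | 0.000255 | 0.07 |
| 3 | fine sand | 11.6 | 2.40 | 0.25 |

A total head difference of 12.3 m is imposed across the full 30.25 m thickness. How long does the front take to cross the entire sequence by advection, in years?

With flow normal to the layers, continuity requires the same specific discharge q through every layer.
Σ(b_i/K_i) = 13.4/879 + 5.25/0.000255 + 11.6/2.40 = 20593 d.
q = Δh / Σ(b_i/K_i) = 12.3 / 20593 = 0.0005973 m/day.
In each layer the seepage velocity is v_i = q/n_i, so the layer transit time is t_i = b_i·n_i / q:
  layer 1 (clean gravel): t_1 = 13.4 × 0.22 / 0.0005973 = 4936 d
  layer 2 (clay): t_2 = 5.25 × 0.07 / 0.0005973 = 615.3 d
  layer 3 (fine sand): t_3 = 11.6 × 0.25 / 0.0005973 = 4855 d
Total t = Σ t_i = 10406 days = 28.49 years.

28.5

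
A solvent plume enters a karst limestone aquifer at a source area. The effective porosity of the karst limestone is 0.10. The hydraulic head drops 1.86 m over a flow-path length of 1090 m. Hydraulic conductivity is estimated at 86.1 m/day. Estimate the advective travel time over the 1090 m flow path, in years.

Hydraulic gradient i = Δh / L = 1.86 / 1090 = 0.001706.
Darcy flux q = K · i = 86.10 × 0.001706 = 0.1469 m/day.
Seepage velocity v = q / n_e = 0.1469 / 0.10 = 1.469 m/day.
Travel time t = L / v = 1090 / 1.469 = 741.9 days = 2.031 years.

2.03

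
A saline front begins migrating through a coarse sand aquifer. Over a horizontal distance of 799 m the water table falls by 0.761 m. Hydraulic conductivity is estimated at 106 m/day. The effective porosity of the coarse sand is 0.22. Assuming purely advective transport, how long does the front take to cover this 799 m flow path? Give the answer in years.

Hydraulic gradient i = Δh / L = 0.761 / 799 = 0.0009524.
Darcy flux q = K · i = 106.0 × 0.0009524 = 0.1010 m/day.
Seepage velocity v = q / n_e = 0.1010 / 0.22 = 0.4589 m/day.
Travel time t = L / v = 799 / 0.4589 = 1741 days = 4.767 years.

4.77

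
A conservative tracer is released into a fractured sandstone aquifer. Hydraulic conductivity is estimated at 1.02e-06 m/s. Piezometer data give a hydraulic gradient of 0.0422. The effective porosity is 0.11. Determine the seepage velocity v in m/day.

0.0338

Convert K: 1.02e-06 m/s × 86400 = 0.08813 m/day.
Hydraulic gradient i = 0.0422.
Darcy flux q = K · i = 0.08813 × 0.04220 = 0.003719 m/day.
Seepage velocity v = q / n_e = 0.003719 / 0.11 = 0.03381 m/day.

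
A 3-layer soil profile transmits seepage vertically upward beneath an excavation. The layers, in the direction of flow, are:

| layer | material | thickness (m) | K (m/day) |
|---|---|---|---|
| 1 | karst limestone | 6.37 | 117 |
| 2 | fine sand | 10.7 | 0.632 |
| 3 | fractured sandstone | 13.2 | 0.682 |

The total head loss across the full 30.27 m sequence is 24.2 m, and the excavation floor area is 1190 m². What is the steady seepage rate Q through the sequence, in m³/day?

792

Flow is perpendicular to layering, so the layers act in series and the equivalent K is the thickness-weighted harmonic mean.
Total thickness L = 6.37 + 10.7 + 13.2 = 30.27 m.
Σ(b_i/K_i) = 6.37/117 + 10.7/0.632 + 13.2/0.682 = 36.34 d.
K_eq = L / Σ(b_i/K_i) = 30.27 / 36.34 = 0.8330 m/day.
Q = K_eq · A · (Δh/L) = 0.8330 × 1190 × (24.2/30.27) = 792.5 m³/day.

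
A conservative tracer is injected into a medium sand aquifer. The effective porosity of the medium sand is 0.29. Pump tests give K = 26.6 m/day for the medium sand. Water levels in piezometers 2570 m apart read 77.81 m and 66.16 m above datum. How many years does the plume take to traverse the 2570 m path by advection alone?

Hydraulic gradient i = (77.81 − 66.16) / 2570 = 11.65 / 2570 = 0.004533.
Darcy flux q = K · i = 26.60 × 0.004533 = 0.1206 m/day.
Seepage velocity v = q / n_e = 0.1206 / 0.29 = 0.4158 m/day.
Travel time t = L / v = 2570 / 0.4158 = 6181 days = 16.92 years.

16.9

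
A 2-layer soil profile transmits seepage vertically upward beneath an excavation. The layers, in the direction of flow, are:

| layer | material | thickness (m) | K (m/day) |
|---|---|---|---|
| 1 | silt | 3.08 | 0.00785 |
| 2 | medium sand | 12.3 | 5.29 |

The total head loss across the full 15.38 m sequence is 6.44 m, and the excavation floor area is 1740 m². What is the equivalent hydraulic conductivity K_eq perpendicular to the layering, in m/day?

0.0390

Flow is perpendicular to layering, so the layers act in series and the equivalent K is the thickness-weighted harmonic mean.
Total thickness L = 3.08 + 12.3 = 15.38 m.
Σ(b_i/K_i) = 3.08/0.00785 + 12.3/5.29 = 394.7 d.
K_eq = L / Σ(b_i/K_i) = 15.38 / 394.7 = 0.03897 m/day.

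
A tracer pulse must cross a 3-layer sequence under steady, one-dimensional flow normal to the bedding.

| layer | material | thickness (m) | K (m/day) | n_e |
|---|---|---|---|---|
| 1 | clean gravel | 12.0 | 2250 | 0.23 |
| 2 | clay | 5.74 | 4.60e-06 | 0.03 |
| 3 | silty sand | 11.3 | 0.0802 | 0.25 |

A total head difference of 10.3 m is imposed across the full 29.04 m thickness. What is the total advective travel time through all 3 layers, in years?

1910

With flow normal to the layers, continuity requires the same specific discharge q through every layer.
Σ(b_i/K_i) = 12.0/2250 + 5.74/4.60e-06 + 11.3/0.0802 = 1.248e+06 d.
q = Δh / Σ(b_i/K_i) = 10.3 / 1.248e+06 = 8.253e-06 m/day.
In each layer the seepage velocity is v_i = q/n_i, so the layer transit time is t_i = b_i·n_i / q:
  layer 1 (clean gravel): t_1 = 12.0 × 0.23 / 8.253e-06 = 3.344e+05 d
  layer 2 (clay): t_2 = 5.74 × 0.03 / 8.253e-06 = 20864 d
  layer 3 (silty sand): t_3 = 11.3 × 0.25 / 8.253e-06 = 3.423e+05 d
Total t = Σ t_i = 6.976e+05 days = 1910 years.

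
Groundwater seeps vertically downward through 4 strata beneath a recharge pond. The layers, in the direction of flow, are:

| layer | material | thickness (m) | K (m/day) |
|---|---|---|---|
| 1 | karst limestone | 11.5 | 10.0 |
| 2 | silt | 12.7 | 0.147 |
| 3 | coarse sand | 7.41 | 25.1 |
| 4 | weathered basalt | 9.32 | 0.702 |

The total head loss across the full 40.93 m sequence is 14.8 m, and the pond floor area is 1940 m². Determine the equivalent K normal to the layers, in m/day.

0.405

Flow is perpendicular to layering, so the layers act in series and the equivalent K is the thickness-weighted harmonic mean.
Total thickness L = 11.5 + 12.7 + 7.41 + 9.32 = 40.93 m.
Σ(b_i/K_i) = 11.5/10.0 + 12.7/0.147 + 7.41/25.1 + 9.32/0.702 = 101.1 d.
K_eq = L / Σ(b_i/K_i) = 40.93 / 101.1 = 0.4048 m/day.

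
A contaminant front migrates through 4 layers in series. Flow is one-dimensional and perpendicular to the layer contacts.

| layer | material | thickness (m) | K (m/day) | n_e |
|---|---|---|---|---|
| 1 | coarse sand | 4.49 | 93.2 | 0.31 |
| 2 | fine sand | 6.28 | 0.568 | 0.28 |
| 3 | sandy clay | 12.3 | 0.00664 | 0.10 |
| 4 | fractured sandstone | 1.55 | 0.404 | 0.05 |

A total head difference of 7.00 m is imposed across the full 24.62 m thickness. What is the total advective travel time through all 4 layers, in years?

3.26

With flow normal to the layers, continuity requires the same specific discharge q through every layer.
Σ(b_i/K_i) = 4.49/93.2 + 6.28/0.568 + 12.3/0.00664 + 1.55/0.404 = 1867 d.
q = Δh / Σ(b_i/K_i) = 7.00 / 1867 = 0.003749 m/day.
In each layer the seepage velocity is v_i = q/n_i, so the layer transit time is t_i = b_i·n_i / q:
  layer 1 (coarse sand): t_1 = 4.49 × 0.31 / 0.003749 = 371.3 d
  layer 2 (fine sand): t_2 = 6.28 × 0.28 / 0.003749 = 469.1 d
  layer 3 (sandy clay): t_3 = 12.3 × 0.10 / 0.003749 = 328.1 d
  layer 4 (fractured sandstone): t_4 = 1.55 × 0.05 / 0.003749 = 20.67 d
Total t = Σ t_i = 1189 days = 3.256 years.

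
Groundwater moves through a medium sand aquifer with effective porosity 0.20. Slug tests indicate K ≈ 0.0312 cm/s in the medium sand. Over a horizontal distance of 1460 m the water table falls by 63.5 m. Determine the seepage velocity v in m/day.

Convert K: 0.0312 cm/s × 864 = 26.96 m/day.
Hydraulic gradient i = Δh / L = 63.5 / 1460 = 0.04349.
Darcy flux q = K · i = 26.96 × 0.04349 = 1.172 m/day.
Seepage velocity v = q / n_e = 1.172 / 0.20 = 5.862 m/day.

5.86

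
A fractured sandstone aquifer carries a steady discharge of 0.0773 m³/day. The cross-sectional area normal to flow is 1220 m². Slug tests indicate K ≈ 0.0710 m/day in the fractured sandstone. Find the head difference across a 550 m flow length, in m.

0.491

From Q = K·A·i, i = Q / (K·A) = 0.0773 / (0.07100 × 1220) = 0.0008924.
Head loss Δh = i · L = 0.0008924 × 550 = 0.4908 m.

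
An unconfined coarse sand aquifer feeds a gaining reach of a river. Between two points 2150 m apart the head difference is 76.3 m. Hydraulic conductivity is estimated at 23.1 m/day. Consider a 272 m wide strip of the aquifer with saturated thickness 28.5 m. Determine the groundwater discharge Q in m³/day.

6350

Cross-sectional area A = 272 × 28.5 = 7752 m².
Hydraulic gradient i = Δh / L = 76.3 / 2150 = 0.03549.
Darcy's law: Q = K · A · i = 23.10 × 7752 × 0.03549 = 6355 m³/day.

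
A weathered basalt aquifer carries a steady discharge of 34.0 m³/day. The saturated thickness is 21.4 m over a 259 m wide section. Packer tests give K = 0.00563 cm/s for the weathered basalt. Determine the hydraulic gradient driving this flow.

0.00126

Convert K: 0.00563 cm/s × 864 = 4.864 m/day.
Cross-sectional area A = 259 × 21.4 = 5543 m².
From Q = K·A·i, i = Q / (K·A) = 34.0 / (4.864 × 5543) = 0.001261.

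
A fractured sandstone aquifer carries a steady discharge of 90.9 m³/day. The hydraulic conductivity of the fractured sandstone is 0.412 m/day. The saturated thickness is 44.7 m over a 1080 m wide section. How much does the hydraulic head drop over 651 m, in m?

2.98

Cross-sectional area A = 1080 × 44.7 = 48276 m².
From Q = K·A·i, i = Q / (K·A) = 90.9 / (0.4120 × 48276) = 0.004570.
Head loss Δh = i · L = 0.004570 × 651 = 2.975 m.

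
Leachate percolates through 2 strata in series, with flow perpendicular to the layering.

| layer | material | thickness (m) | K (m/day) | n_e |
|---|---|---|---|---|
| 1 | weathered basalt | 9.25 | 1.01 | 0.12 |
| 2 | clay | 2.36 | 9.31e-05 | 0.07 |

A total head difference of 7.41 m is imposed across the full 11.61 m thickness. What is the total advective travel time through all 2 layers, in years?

With flow normal to the layers, continuity requires the same specific discharge q through every layer.
Σ(b_i/K_i) = 9.25/1.01 + 2.36/9.31e-05 = 25358 d.
q = Δh / Σ(b_i/K_i) = 7.41 / 25358 = 0.0002922 m/day.
In each layer the seepage velocity is v_i = q/n_i, so the layer transit time is t_i = b_i·n_i / q:
  layer 1 (weathered basalt): t_1 = 9.25 × 0.12 / 0.0002922 = 3799 d
  layer 2 (clay): t_2 = 2.36 × 0.07 / 0.0002922 = 565.3 d
Total t = Σ t_i = 4364 days = 11.95 years.

11.9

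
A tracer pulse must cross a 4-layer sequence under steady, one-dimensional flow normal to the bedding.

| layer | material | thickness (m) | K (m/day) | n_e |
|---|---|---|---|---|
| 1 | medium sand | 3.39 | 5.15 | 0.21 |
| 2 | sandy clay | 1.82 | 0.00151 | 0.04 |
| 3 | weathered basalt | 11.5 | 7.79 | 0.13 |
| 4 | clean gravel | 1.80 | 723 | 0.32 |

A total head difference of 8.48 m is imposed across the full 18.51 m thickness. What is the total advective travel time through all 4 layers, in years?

1.11

With flow normal to the layers, continuity requires the same specific discharge q through every layer.
Σ(b_i/K_i) = 3.39/5.15 + 1.82/0.00151 + 11.5/7.79 + 1.80/723 = 1207 d.
q = Δh / Σ(b_i/K_i) = 8.48 / 1207 = 0.007023 m/day.
In each layer the seepage velocity is v_i = q/n_i, so the layer transit time is t_i = b_i·n_i / q:
  layer 1 (medium sand): t_1 = 3.39 × 0.21 / 0.007023 = 101.4 d
  layer 2 (sandy clay): t_2 = 1.82 × 0.04 / 0.007023 = 10.37 d
  layer 3 (weathered basalt): t_3 = 11.5 × 0.13 / 0.007023 = 212.9 d
  layer 4 (clean gravel): t_4 = 1.80 × 0.32 / 0.007023 = 82.01 d
Total t = Σ t_i = 406.6 days = 1.113 years.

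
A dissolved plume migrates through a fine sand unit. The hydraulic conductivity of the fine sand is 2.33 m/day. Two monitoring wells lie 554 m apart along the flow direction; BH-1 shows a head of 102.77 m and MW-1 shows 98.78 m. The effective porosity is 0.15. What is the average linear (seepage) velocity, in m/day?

0.112

Hydraulic gradient i = (102.77 − 98.78) / 554 = 3.99 / 554 = 0.007202.
Darcy flux q = K · i = 2.330 × 0.007202 = 0.01678 m/day.
Seepage velocity v = q / n_e = 0.01678 / 0.15 = 0.1119 m/day.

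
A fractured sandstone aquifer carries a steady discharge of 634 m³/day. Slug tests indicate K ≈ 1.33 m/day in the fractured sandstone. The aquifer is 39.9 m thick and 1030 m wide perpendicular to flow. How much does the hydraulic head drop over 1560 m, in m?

18.1

Cross-sectional area A = 1030 × 39.9 = 41097 m².
From Q = K·A·i, i = Q / (K·A) = 634 / (1.330 × 41097) = 0.01160.
Head loss Δh = i · L = 0.01160 × 1560 = 18.09 m.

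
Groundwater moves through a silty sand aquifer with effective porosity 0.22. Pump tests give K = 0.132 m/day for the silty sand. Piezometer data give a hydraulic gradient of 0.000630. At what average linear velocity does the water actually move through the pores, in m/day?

Hydraulic gradient i = 0.000630.
Darcy flux q = K · i = 0.1320 × 0.0006300 = 8.316e-05 m/day.
Seepage velocity v = q / n_e = 8.316e-05 / 0.22 = 0.0003780 m/day.

0.000378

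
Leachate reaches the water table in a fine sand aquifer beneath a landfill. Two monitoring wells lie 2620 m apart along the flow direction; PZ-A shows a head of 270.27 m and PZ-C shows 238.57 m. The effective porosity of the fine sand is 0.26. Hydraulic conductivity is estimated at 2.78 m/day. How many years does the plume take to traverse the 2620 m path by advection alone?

Hydraulic gradient i = (270.27 − 238.57) / 2620 = 31.7 / 2620 = 0.01210.
Darcy flux q = K · i = 2.780 × 0.01210 = 0.03364 m/day.
Seepage velocity v = q / n_e = 0.03364 / 0.26 = 0.1294 m/day.
Travel time t = L / v = 2620 / 0.1294 = 20252 days = 55.45 years.

55.4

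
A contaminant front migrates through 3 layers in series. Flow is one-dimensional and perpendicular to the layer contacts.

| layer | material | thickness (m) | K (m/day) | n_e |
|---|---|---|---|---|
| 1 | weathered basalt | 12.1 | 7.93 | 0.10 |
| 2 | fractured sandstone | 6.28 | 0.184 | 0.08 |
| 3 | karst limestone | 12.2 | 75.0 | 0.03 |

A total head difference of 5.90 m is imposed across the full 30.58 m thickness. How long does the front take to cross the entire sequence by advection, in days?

12.6

With flow normal to the layers, continuity requires the same specific discharge q through every layer.
Σ(b_i/K_i) = 12.1/7.93 + 6.28/0.184 + 12.2/75.0 = 35.82 d.
q = Δh / Σ(b_i/K_i) = 5.90 / 35.82 = 0.1647 m/day.
In each layer the seepage velocity is v_i = q/n_i, so the layer transit time is t_i = b_i·n_i / q:
  layer 1 (weathered basalt): t_1 = 12.1 × 0.10 / 0.1647 = 7.346 d
  layer 2 (fractured sandstone): t_2 = 6.28 × 0.08 / 0.1647 = 3.050 d
  layer 3 (karst limestone): t_3 = 12.2 × 0.03 / 0.1647 = 2.222 d
Total t = Σ t_i = 12.62 days.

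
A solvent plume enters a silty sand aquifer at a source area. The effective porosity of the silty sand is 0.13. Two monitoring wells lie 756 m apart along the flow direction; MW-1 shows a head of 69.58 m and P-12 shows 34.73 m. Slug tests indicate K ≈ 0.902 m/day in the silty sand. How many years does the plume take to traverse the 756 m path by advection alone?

Hydraulic gradient i = (69.58 − 34.73) / 756 = 34.85 / 756 = 0.04610.
Darcy flux q = K · i = 0.9020 × 0.04610 = 0.04158 m/day.
Seepage velocity v = q / n_e = 0.04158 / 0.13 = 0.3198 m/day.
Travel time t = L / v = 756 / 0.3198 = 2364 days = 6.471 years.

6.47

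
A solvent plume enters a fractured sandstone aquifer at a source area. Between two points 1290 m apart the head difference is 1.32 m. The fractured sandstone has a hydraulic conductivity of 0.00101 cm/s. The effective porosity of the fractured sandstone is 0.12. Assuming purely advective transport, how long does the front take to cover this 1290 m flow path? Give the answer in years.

Convert K: 0.00101 cm/s × 864 = 0.8726 m/day.
Hydraulic gradient i = Δh / L = 1.32 / 1290 = 0.001023.
Darcy flux q = K · i = 0.8726 × 0.001023 = 0.0008929 m/day.
Seepage velocity v = q / n_e = 0.0008929 / 0.12 = 0.007441 m/day.
Travel time t = L / v = 1290 / 0.007441 = 1.734e+05 days = 474.6 years.

475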